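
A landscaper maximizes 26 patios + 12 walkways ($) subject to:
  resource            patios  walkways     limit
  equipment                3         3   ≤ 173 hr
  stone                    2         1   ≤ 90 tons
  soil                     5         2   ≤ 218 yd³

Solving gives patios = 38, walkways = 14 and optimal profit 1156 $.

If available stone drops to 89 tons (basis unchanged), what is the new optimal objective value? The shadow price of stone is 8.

1148

Δb = -1, so new z* = 1156 + (8)·(-1) = 1156 − 8 = 1148.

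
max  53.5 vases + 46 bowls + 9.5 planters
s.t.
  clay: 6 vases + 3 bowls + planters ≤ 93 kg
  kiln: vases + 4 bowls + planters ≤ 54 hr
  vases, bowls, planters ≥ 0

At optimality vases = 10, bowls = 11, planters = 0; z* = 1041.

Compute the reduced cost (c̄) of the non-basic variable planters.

-4

At the optimum: clay uses 93 of 93 (binding); kiln uses 54 of 54 (binding).
From A_Bᵀ y = c: 6·y_clay + 1·y_kiln = 53.5; 3·y_clay + 4·y_kiln = 46.
Solving: y_clay = 8, y_kiln = 5.5.
Reduced cost of planters: c₃ − yᵀa₃ = 9.5 − (8·1 + 5.5·1) = 9.5 − 13.5 = -4.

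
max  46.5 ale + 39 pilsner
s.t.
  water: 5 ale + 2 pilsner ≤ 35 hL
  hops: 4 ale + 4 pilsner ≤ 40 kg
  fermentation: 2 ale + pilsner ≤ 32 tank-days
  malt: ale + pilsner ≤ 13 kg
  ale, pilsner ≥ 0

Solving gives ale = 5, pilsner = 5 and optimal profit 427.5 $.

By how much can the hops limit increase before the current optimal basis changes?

12

Binding constraints: water, hops. The basis is B = [[5,2],[4,4]] with det 12.
Per unit increase in hops, x* moves by d = (-0.1667, 0.4167).
The basis stays optimal until malt becomes binding; allowable increase = 12 kg.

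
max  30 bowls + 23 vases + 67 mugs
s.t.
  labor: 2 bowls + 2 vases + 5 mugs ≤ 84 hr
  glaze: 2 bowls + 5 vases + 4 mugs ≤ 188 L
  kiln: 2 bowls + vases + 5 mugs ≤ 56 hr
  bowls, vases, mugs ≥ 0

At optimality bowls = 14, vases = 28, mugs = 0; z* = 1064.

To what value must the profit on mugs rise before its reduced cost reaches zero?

75

Check each constraint at x*: labor 84/84 (tight); glaze 168/188 (slack 20); kiln 56/56 (tight).
Slack constraints have shadow price 0 (complementary slackness).
The binding rows give the dual system: 2·y_labor + 2·y_kiln = 30 and 2·y_labor + 1·y_kiln = 23.
This yields shadow prices y_labor = 8, y_kiln = 7.
mugs enters the basis when its profit ≥ yᵀa₃ = 8·5 + 7·5 = 75.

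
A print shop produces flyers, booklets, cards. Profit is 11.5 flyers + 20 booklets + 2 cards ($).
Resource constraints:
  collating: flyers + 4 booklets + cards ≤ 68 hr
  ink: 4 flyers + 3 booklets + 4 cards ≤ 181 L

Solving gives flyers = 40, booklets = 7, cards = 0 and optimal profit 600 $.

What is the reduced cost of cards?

-9.5

At the optimum: collating uses 68 of 68 (binding); ink uses 181 of 181 (binding).
The binding rows give the dual system: 1·y_collating + 4·y_ink = 11.5 and 4·y_collating + 3·y_ink = 20.
This yields shadow prices y_collating = 3.5, y_ink = 2.
Reduced cost of cards: c₃ − yᵀa₃ = 2 − (3.5·1 + 2·4) = 2 − 11.5 = -9.5.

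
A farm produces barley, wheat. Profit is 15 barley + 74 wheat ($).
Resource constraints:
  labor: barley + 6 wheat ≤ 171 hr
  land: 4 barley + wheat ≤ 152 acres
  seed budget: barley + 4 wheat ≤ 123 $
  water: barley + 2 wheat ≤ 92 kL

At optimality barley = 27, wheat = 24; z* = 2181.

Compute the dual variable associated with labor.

7

Binding: labor and seed budget. Non-binding: land (20 unused), water (17 unused).
Since land, water are not tight, their duals are 0.
From A_Bᵀ y = c: 1·y_labor + 1·y_seed budget = 15; 6·y_labor + 4·y_seed budget = 74.
Solving: y_labor = 7, y_seed budget = 8.
Shadow price of labor = 7.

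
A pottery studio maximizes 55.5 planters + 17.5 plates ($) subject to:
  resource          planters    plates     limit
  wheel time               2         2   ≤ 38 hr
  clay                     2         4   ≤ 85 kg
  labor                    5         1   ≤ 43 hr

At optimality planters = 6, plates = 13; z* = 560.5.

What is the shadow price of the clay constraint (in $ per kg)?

At the optimum: wheel time uses 38 of 38 (binding); clay uses 64 of 85 (slack = 21); labor uses 43 of 43 (binding).
Since clay is not tight, its dual is 0.
The binding rows give the dual system: 2·y_wheel time + 5·y_labor = 55.5 and 2·y_wheel time + 1·y_labor = 17.5.
This yields shadow prices y_wheel time = 4, y_labor = 9.5.
Shadow price of clay = 0.

0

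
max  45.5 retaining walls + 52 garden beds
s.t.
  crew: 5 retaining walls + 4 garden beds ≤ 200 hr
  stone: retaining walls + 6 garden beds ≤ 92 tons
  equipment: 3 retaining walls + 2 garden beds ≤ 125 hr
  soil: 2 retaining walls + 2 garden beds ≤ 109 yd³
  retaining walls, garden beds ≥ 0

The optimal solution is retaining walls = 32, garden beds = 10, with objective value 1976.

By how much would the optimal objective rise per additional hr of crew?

8.5

At the optimum: crew uses 200 of 200 (binding); stone uses 92 of 92 (binding); equipment uses 116 of 125 (slack = 9); soil uses 84 of 109 (slack = 25).
Since equipment, soil are not tight, their duals are 0.
From A_Bᵀ y = c: 5·y_crew + 1·y_stone = 45.5; 4·y_crew + 6·y_stone = 52.
→ y_crew = 8.5 and y_stone = 3.
Shadow price of crew = 8.5.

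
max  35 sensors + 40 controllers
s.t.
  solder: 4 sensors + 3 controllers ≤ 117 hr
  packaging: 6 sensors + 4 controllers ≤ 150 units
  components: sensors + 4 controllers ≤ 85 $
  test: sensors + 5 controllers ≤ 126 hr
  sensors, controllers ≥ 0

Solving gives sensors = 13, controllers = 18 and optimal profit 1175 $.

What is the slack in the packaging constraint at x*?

packaging used = 6·13 + 4·18 = 150; slack = 150 − 150 = 0.

0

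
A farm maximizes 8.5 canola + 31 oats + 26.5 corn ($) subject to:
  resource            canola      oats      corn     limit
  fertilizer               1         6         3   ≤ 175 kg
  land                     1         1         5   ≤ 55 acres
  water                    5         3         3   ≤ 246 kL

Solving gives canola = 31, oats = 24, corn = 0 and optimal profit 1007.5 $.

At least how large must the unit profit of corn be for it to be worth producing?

Binding: fertilizer and land. Non-binding: water (19 unused).
By complementary slackness, y = 0 for the non-binding constraint.
Dual feasibility on the basic columns requires 1·y_fertilizer + 1·y_land = 8.5, 6·y_fertilizer + 1·y_land = 31.
This yields shadow prices y_fertilizer = 4.5, y_land = 4.
corn enters the basis when its profit ≥ yᵀa₃ = 4.5·3 + 4·5 = 33.5.

33.5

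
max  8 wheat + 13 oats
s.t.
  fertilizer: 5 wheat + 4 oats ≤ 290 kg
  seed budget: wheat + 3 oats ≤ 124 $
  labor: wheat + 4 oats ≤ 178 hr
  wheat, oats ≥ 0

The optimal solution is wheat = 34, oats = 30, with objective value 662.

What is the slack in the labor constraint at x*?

24

labor used = 1·34 + 4·30 = 154; slack = 178 − 154 = 24.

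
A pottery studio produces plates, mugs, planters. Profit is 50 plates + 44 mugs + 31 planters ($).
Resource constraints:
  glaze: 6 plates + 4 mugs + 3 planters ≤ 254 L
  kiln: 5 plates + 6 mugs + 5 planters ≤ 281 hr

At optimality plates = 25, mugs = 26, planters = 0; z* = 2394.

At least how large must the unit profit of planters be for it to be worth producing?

Check each constraint at x*: glaze 254/254 (tight); kiln 281/281 (tight).
The binding rows give the dual system: 6·y_glaze + 5·y_kiln = 50 and 4·y_glaze + 6·y_kiln = 44.
This yields shadow prices y_glaze = 5, y_kiln = 4.
planters enters the basis when its profit ≥ yᵀa₃ = 5·3 + 4·5 = 35.

35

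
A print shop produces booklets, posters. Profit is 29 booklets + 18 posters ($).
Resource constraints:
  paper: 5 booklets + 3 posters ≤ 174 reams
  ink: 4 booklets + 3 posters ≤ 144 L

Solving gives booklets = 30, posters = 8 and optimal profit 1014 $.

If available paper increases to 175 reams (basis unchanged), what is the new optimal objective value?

1019

Check each constraint at x*: paper 174/174 (tight); ink 144/144 (tight).
From A_Bᵀ y = c: 5·y_paper + 4·y_ink = 29; 3·y_paper + 3·y_ink = 18.
Solving: y_paper = 5, y_ink = 1.
Δz = y_paper·Δb = 5 × (1) = 5, so new z* = 1014 + 5 = 1019.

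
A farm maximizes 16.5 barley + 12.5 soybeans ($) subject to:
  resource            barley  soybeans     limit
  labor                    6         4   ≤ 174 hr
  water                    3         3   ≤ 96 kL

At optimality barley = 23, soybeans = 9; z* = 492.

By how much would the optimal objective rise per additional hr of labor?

Both labor and water are binding at x*.
The binding rows give the dual system: 6·y_labor + 3·y_water = 16.5 and 4·y_labor + 3·y_water = 12.5.
This yields shadow prices y_labor = 2, y_water = 1.5.
Shadow price of labor = 2.

2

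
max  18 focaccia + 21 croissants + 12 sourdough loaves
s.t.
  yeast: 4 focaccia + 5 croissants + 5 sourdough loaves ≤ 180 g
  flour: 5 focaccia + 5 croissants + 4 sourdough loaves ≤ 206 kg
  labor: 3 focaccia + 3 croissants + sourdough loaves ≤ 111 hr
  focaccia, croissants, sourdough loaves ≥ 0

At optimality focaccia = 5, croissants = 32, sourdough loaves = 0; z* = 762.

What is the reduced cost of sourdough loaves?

-5

Binding: yeast and labor. Non-binding: flour (21 unused).
Since flour is not tight, its dual is 0.
From A_Bᵀ y = c: 4·y_yeast + 3·y_labor = 18; 5·y_yeast + 3·y_labor = 21.
This yields shadow prices y_yeast = 3, y_labor = 2.
Reduced cost of sourdough loaves: c₃ − yᵀa₃ = 12 − (3·5 + 2·1) = 12 − 17 = -5.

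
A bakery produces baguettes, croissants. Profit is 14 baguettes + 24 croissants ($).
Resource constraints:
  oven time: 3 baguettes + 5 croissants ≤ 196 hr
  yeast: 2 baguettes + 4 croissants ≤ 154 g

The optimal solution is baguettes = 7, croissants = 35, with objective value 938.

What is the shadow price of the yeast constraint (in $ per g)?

Check each constraint at x*: oven time 196/196 (tight); yeast 154/154 (tight).
The binding rows give the dual system: 3·y_oven time + 2·y_yeast = 14 and 5·y_oven time + 4·y_yeast = 24.
This yields shadow prices y_oven time = 4, y_yeast = 1.
Shadow price of yeast = 1.

1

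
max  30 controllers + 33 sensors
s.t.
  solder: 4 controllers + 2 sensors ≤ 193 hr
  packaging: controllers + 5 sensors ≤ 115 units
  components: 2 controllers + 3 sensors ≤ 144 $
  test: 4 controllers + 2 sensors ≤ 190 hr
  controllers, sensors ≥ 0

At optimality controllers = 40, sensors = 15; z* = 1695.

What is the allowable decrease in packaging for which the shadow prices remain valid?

67.5

Binding constraints: packaging, test. The basis is B = [[1,5],[4,2]] with det -18.
Per unit decrease in packaging, x* moves by d = (0.1111, -0.2222).
The basis stays optimal until sensors reaches 0; allowable decrease = 67.5 units.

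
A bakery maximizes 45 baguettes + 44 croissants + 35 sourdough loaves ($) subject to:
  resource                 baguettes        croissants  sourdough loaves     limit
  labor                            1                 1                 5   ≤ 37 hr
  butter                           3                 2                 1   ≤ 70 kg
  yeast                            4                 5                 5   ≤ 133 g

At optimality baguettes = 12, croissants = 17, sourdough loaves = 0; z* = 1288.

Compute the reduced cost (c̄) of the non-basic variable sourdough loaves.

-2

Binding: butter and yeast. Non-binding: labor (8 unused).
By complementary slackness, y = 0 for the non-binding constraint.
Dual feasibility on the basic columns requires 3·y_butter + 4·y_yeast = 45, 2·y_butter + 5·y_yeast = 44.
Solving: y_butter = 7, y_yeast = 6.
Reduced cost of sourdough loaves: c₃ − yᵀa₃ = 35 − (7·1 + 6·5) = 35 − 37 = -2.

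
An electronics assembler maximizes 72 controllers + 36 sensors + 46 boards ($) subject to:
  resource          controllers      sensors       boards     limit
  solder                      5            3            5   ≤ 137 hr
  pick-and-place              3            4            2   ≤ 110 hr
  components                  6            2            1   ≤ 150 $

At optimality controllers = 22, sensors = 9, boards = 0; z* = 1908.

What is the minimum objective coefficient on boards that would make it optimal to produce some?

Binding: solder and components. Non-binding: pick-and-place (8 unused).
By complementary slackness, y = 0 for the non-binding constraint.
Dual feasibility on the basic columns requires 5·y_solder + 6·y_components = 72, 3·y_solder + 2·y_components = 36.
Solving: y_solder = 9, y_components = 4.5.
boards enters the basis when its profit ≥ yᵀa₃ = 9·5 + 4.5·1 = 49.5.

49.5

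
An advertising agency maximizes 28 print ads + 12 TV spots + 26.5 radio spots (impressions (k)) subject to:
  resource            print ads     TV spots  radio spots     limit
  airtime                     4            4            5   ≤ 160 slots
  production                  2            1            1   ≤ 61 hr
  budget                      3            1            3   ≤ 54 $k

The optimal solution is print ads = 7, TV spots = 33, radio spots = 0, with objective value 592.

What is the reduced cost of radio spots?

-2.5

Binding: airtime and budget. Non-binding: production (14 unused).
Since production is not tight, its dual is 0.
From A_Bᵀ y = c: 4·y_airtime + 3·y_budget = 28; 4·y_airtime + 1·y_budget = 12.
Solving: y_airtime = 1, y_budget = 8.
Reduced cost of radio spots: c₃ − yᵀa₃ = 26.5 − (1·5 + 8·3) = 26.5 − 29 = -2.5.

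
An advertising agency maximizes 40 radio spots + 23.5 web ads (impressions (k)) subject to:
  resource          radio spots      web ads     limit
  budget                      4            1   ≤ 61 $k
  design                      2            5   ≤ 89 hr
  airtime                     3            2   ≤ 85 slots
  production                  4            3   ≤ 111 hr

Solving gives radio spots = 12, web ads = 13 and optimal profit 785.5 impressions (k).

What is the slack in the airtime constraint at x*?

airtime used = 3·12 + 2·13 = 62; slack = 85 − 62 = 23.

23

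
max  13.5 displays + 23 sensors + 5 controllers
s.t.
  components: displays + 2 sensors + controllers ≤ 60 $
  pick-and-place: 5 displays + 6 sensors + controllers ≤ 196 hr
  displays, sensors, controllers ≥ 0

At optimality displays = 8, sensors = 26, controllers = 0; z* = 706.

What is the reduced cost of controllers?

-4.5

Both components and pick-and-place are binding at x*.
The binding rows give the dual system: 1·y_components + 5·y_pick-and-place = 13.5 and 2·y_components + 6·y_pick-and-place = 23.
→ y_components = 8.5 and y_pick-and-place = 1.
Reduced cost of controllers: c₃ − yᵀa₃ = 5 − (8.5·1 + 1·1) = 5 − 9.5 = -4.5.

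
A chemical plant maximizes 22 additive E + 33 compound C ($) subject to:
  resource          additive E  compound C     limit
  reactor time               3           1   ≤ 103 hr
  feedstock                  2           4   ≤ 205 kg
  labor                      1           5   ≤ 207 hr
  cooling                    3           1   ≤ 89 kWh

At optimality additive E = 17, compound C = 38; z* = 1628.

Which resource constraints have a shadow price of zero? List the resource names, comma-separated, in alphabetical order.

feedstock, reactor time

reactor time: 89/103 (slack 14)
feedstock: 186/205 (slack 19)
labor: 207/207 (binding)
cooling: 89/89 (binding)
By complementary slackness, a constraint with positive slack has shadow price 0 → feedstock, reactor time.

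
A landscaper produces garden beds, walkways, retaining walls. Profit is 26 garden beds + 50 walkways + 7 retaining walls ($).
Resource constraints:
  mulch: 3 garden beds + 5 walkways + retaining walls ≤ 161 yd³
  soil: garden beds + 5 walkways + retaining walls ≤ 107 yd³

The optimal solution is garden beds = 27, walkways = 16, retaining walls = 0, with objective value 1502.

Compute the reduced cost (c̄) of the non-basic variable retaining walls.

At the optimum: mulch uses 161 of 161 (binding); soil uses 107 of 107 (binding).
Dual feasibility on the basic columns requires 3·y_mulch + 1·y_soil = 26, 5·y_mulch + 5·y_soil = 50.
→ y_mulch = 8 and y_soil = 2.
Reduced cost of retaining walls: c₃ − yᵀa₃ = 7 − (8·1 + 2·1) = 7 − 10 = -3.

-3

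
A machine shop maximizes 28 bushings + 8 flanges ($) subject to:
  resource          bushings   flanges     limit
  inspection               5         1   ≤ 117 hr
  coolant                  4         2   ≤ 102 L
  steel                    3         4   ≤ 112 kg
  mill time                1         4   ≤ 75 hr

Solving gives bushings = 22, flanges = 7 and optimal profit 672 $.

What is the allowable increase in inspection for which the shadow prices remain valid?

10.5

Binding constraints: inspection, coolant. The basis is B = [[5,1],[4,2]] with det 6.
Per unit increase in inspection, x* moves by d = (0.3333, -0.6667).
The basis stays optimal until flanges reaches 0; allowable increase = 10.5 hr.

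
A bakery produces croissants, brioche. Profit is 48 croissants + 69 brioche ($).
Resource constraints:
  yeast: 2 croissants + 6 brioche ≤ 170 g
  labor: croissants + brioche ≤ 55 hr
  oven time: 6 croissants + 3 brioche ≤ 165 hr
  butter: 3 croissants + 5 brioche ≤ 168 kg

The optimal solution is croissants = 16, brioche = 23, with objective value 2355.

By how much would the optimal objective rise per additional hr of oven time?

At the optimum: yeast uses 170 of 170 (binding); labor uses 39 of 55 (slack = 16); oven time uses 165 of 165 (binding); butter uses 163 of 168 (slack = 5).
Since labor, butter are not tight, their duals are 0.
From A_Bᵀ y = c: 2·y_yeast + 6·y_oven time = 48; 6·y_yeast + 3·y_oven time = 69.
This yields shadow prices y_yeast = 9, y_oven time = 5.
Shadow price of oven time = 5.

5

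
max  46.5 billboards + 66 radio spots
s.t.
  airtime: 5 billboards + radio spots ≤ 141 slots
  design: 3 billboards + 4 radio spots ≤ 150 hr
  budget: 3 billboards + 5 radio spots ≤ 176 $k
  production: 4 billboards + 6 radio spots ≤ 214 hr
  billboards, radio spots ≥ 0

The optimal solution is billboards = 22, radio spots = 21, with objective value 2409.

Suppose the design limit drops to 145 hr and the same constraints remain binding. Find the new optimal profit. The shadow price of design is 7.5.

Δb = -5, so new z* = 2409 + (7.5)·(-5) = 2409 − 37.5 = 2371.5.

2371.5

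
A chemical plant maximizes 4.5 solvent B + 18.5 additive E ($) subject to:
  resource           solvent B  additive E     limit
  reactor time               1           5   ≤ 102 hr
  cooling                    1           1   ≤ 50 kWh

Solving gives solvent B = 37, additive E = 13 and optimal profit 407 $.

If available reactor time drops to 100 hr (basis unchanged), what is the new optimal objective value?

400

Both reactor time and cooling are binding at x*.
The binding rows give the dual system: 1·y_reactor time + 1·y_cooling = 4.5 and 5·y_reactor time + 1·y_cooling = 18.5.
→ y_reactor time = 3.5 and y_cooling = 1.
Δz = y_reactor time·Δb = 3.5 × (-2) = -7, so new z* = 407 − 7 = 400.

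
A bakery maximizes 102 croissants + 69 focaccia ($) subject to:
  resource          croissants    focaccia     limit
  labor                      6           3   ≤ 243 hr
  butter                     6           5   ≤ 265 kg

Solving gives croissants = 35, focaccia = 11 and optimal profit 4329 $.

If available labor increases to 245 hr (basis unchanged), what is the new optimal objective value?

Both labor and butter are binding at x*.
The binding rows give the dual system: 6·y_labor + 6·y_butter = 102 and 3·y_labor + 5·y_butter = 69.
Solving: y_labor = 8, y_butter = 9.
Δz = y_labor·Δb = 8 × (2) = 16, so new z* = 4329 + 16 = 4345.

4345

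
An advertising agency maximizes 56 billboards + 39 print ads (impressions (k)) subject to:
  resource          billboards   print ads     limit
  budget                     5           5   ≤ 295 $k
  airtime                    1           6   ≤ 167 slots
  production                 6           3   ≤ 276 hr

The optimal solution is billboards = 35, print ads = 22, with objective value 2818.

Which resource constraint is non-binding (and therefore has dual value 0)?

budget

budget: 285/295 (slack 10)
airtime: 167/167 (binding)
production: 276/276 (binding)
By complementary slackness, a constraint with positive slack has shadow price 0 → budget.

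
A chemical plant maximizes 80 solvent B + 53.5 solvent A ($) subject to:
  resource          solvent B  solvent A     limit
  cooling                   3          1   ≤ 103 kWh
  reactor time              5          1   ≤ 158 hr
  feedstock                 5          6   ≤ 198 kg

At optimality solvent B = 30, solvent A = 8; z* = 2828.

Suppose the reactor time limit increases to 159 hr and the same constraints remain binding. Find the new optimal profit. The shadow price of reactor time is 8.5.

2836.5

Δb = 1, so new z* = 2828 + (8.5)·(1) = 2828 + 8.5 = 2836.5.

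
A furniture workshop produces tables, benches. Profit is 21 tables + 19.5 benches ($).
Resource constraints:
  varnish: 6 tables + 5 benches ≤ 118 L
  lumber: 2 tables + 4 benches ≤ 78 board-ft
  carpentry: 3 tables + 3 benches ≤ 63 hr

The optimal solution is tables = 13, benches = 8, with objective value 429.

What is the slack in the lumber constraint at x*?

lumber used = 2·13 + 4·8 = 58; slack = 78 − 58 = 20.

20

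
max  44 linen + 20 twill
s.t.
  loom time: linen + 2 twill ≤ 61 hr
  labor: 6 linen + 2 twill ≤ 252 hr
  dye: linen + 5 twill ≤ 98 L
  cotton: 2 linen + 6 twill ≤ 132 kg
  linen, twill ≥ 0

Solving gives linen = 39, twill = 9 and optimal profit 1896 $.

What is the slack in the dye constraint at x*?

dye used = 1·39 + 5·9 = 84; slack = 98 − 84 = 14.

14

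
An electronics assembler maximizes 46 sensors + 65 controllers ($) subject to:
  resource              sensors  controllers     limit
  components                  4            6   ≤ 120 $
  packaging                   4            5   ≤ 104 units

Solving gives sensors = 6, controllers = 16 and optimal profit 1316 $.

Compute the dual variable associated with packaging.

Both components and packaging are binding at x*.
From A_Bᵀ y = c: 4·y_components + 4·y_packaging = 46; 6·y_components + 5·y_packaging = 65.
Solving: y_components = 7.5, y_packaging = 4.
Shadow price of packaging = 4.

4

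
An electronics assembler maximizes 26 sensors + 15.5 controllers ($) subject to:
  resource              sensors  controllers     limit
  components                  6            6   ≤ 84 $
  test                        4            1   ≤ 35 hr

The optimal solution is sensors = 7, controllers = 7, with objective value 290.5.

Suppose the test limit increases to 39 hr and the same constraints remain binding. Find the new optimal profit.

304.5

At the optimum: components uses 84 of 84 (binding); test uses 35 of 35 (binding).
Dual feasibility on the basic columns requires 6·y_components + 4·y_test = 26, 6·y_components + 1·y_test = 15.5.
Solving: y_components = 2, y_test = 3.5.
Δz = y_test·Δb = 3.5 × (4) = 14, so new z* = 290.5 + 14 = 304.5.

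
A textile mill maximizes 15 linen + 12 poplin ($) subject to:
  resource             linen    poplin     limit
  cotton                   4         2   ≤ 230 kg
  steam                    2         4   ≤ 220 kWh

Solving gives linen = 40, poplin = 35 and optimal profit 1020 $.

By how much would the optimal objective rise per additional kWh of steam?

Check each constraint at x*: cotton 230/230 (tight); steam 220/220 (tight).
The binding rows give the dual system: 4·y_cotton + 2·y_steam = 15 and 2·y_cotton + 4·y_steam = 12.
Solving: y_cotton = 3, y_steam = 1.5.
Shadow price of steam = 1.5.

1.5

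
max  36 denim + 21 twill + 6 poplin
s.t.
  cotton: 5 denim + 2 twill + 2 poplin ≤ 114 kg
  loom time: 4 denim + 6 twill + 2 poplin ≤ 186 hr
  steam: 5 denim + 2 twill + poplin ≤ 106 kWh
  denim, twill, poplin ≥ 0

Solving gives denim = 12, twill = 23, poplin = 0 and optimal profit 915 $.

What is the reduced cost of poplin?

-3

At the optimum: cotton uses 106 of 114 (slack = 8); loom time uses 186 of 186 (binding); steam uses 106 of 106 (binding).
Since cotton is not tight, its dual is 0.
The binding rows give the dual system: 4·y_loom time + 5·y_steam = 36 and 6·y_loom time + 2·y_steam = 21.
This yields shadow prices y_loom time = 1.5, y_steam = 6.
Reduced cost of poplin: c₃ − yᵀa₃ = 6 − (1.5·2 + 6·1) = 6 − 9 = -3.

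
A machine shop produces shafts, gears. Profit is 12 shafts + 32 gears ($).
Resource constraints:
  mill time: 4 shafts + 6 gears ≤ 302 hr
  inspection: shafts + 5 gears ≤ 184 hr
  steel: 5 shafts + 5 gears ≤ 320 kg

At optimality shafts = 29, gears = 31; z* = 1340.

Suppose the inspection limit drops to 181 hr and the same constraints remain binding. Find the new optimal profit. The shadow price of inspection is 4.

1328

Δb = -3, so new z* = 1340 + (4)·(-3) = 1340 − 12 = 1328.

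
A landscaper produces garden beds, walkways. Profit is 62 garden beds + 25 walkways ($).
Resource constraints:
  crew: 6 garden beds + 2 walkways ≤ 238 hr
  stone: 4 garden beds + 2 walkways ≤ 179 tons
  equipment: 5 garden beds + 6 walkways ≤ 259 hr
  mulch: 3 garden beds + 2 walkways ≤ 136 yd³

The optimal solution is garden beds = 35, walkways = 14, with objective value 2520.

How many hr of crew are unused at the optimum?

crew used = 6·35 + 2·14 = 238; slack = 238 − 238 = 0.

0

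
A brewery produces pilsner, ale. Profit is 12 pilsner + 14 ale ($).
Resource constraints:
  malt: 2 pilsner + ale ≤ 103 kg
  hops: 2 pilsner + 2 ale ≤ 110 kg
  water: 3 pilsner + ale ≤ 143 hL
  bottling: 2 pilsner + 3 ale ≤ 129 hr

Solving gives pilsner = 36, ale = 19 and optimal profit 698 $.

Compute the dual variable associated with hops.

Check each constraint at x*: malt 91/103 (slack 12); hops 110/110 (tight); water 127/143 (slack 16); bottling 129/129 (tight).
Slack constraints have shadow price 0 (complementary slackness).
From A_Bᵀ y = c: 2·y_hops + 2·y_bottling = 12; 2·y_hops + 3·y_bottling = 14.
This yields shadow prices y_hops = 4, y_bottling = 2.
Shadow price of hops = 4.

4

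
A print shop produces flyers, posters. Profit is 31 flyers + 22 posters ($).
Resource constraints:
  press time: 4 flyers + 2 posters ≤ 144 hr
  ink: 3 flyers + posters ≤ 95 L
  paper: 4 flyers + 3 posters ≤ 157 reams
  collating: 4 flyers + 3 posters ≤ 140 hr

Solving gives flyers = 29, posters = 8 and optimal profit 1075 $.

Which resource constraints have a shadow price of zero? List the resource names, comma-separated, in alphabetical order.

paper, press time

press time: 132/144 (slack 12)
ink: 95/95 (binding)
paper: 140/157 (slack 17)
collating: 140/140 (binding)
By complementary slackness, a constraint with positive slack has shadow price 0 → paper, press time.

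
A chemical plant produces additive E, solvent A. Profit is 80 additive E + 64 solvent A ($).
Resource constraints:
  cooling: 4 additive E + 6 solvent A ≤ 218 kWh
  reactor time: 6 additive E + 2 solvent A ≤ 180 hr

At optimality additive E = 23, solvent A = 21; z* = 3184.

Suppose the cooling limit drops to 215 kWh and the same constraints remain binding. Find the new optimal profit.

Check each constraint at x*: cooling 218/218 (tight); reactor time 180/180 (tight).
Dual feasibility on the basic columns requires 4·y_cooling + 6·y_reactor time = 80, 6·y_cooling + 2·y_reactor time = 64.
This yields shadow prices y_cooling = 8, y_reactor time = 8.
Δz = y_cooling·Δb = 8 × (-3) = -24, so new z* = 3184 − 24 = 3160.

3160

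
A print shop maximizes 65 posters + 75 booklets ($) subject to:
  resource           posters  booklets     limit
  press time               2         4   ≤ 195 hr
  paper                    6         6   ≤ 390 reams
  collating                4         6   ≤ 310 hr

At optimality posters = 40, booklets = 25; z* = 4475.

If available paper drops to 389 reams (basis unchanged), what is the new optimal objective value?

Check each constraint at x*: press time 180/195 (slack 15); paper 390/390 (tight); collating 310/310 (tight).
By complementary slackness, y = 0 for the non-binding constraint.
Dual feasibility on the basic columns requires 6·y_paper + 4·y_collating = 65, 6·y_paper + 6·y_collating = 75.
Solving: y_paper = 7.5, y_collating = 5.
Δz = y_paper·Δb = 7.5 × (-1) = -7.5, so new z* = 4475 − 7.5 = 4467.5.

4467.5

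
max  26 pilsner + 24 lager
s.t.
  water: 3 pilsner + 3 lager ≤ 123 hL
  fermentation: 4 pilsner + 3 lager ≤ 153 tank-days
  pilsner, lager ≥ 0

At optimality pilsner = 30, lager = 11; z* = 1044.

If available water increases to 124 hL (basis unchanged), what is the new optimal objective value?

1050

Both water and fermentation are binding at x*.
From A_Bᵀ y = c: 3·y_water + 4·y_fermentation = 26; 3·y_water + 3·y_fermentation = 24.
→ y_water = 6 and y_fermentation = 2.
Δz = y_water·Δb = 6 × (1) = 6, so new z* = 1044 + 6 = 1050.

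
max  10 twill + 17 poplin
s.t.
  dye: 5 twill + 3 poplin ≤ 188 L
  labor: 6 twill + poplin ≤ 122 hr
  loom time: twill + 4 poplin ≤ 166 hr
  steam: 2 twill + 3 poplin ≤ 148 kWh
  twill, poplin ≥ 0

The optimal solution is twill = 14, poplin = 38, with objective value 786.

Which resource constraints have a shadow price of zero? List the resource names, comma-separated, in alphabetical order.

dye, steam

dye: 184/188 (slack 4)
labor: 122/122 (binding)
loom time: 166/166 (binding)
steam: 142/148 (slack 6)
By complementary slackness, a constraint with positive slack has shadow price 0 → dye, steam.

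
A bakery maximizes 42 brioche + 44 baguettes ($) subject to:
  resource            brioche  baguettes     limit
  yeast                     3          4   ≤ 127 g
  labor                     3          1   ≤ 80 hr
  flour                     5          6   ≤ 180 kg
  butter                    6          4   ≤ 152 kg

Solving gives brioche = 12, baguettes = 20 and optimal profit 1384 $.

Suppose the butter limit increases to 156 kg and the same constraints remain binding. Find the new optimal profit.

Check each constraint at x*: yeast 116/127 (slack 11); labor 56/80 (slack 24); flour 180/180 (tight); butter 152/152 (tight).
Since yeast, labor are not tight, their duals are 0.
The binding rows give the dual system: 5·y_flour + 6·y_butter = 42 and 6·y_flour + 4·y_butter = 44.
→ y_flour = 6 and y_butter = 2.
Δz = y_butter·Δb = 2 × (4) = 8, so new z* = 1384 + 8 = 1392.

1392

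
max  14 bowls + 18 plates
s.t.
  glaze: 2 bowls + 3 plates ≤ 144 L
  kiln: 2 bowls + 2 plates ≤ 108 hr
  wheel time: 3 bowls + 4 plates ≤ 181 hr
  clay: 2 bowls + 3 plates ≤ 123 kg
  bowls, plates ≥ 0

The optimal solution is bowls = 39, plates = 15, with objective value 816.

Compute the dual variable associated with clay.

Check each constraint at x*: glaze 123/144 (slack 21); kiln 108/108 (tight); wheel time 177/181 (slack 4); clay 123/123 (tight).
By complementary slackness, y = 0 for the non-binding constraints.
From A_Bᵀ y = c: 2·y_kiln + 2·y_clay = 14; 2·y_kiln + 3·y_clay = 18.
Solving: y_kiln = 3, y_clay = 4.
Shadow price of clay = 4.

4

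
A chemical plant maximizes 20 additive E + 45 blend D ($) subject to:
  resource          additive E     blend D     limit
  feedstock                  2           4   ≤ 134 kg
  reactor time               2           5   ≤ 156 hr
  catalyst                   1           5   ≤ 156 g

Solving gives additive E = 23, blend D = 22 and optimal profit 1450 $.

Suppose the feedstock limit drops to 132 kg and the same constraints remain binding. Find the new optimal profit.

1440

Binding: feedstock and reactor time. Non-binding: catalyst (23 unused).
Since catalyst is not tight, its dual is 0.
From A_Bᵀ y = c: 2·y_feedstock + 2·y_reactor time = 20; 4·y_feedstock + 5·y_reactor time = 45.
Solving: y_feedstock = 5, y_reactor time = 5.
Δz = y_feedstock·Δb = 5 × (-2) = -10, so new z* = 1450 − 10 = 1440.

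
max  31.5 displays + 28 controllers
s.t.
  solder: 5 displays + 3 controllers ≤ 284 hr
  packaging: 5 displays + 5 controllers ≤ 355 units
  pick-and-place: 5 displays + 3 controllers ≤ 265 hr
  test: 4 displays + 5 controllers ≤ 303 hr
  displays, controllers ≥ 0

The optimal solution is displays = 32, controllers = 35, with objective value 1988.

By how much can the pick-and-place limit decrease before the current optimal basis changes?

83.2

Binding constraints: pick-and-place, test. The basis is B = [[5,3],[4,5]] with det 13.
Per unit decrease in pick-and-place, x* moves by d = (-0.3846, 0.3077).
The basis stays optimal until displays reaches 0; allowable decrease = 83.2 hr.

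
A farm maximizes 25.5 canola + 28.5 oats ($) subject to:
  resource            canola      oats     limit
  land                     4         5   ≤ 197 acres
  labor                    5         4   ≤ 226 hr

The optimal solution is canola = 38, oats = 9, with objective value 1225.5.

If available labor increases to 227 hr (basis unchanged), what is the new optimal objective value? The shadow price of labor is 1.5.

Δb = 1, so new z* = 1225.5 + (1.5)·(1) = 1225.5 + 1.5 = 1227.

1227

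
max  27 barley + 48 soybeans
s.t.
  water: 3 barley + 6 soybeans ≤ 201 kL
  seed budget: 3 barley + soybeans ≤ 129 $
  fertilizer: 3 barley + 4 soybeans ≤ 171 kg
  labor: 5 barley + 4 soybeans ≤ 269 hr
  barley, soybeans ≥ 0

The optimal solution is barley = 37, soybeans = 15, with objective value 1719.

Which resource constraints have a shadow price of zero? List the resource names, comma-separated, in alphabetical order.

water: 201/201 (binding)
seed budget: 126/129 (slack 3)
fertilizer: 171/171 (binding)
labor: 245/269 (slack 24)
By complementary slackness, a constraint with positive slack has shadow price 0 → labor, seed budget.

labor, seed budget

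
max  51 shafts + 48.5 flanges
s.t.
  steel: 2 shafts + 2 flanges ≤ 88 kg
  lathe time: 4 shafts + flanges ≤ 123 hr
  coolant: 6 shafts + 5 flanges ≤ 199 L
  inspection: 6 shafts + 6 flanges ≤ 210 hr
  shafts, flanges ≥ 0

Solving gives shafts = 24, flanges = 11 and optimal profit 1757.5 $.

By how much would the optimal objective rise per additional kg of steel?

At the optimum: steel uses 70 of 88 (slack = 18); lathe time uses 107 of 123 (slack = 16); coolant uses 199 of 199 (binding); inspection uses 210 of 210 (binding).
By complementary slackness, y = 0 for the non-binding constraints.
Dual feasibility on the basic columns requires 6·y_coolant + 6·y_inspection = 51, 5·y_coolant + 6·y_inspection = 48.5.
Solving: y_coolant = 2.5, y_inspection = 6.
Shadow price of steel = 0.

0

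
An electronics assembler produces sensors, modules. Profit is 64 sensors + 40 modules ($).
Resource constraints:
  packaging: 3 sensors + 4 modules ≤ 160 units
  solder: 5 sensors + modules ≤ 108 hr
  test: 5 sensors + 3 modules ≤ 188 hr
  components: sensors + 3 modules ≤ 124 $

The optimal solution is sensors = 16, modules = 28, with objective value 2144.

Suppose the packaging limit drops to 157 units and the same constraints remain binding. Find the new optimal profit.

2120

Check each constraint at x*: packaging 160/160 (tight); solder 108/108 (tight); test 164/188 (slack 24); components 100/124 (slack 24).
Slack constraints have shadow price 0 (complementary slackness).
From A_Bᵀ y = c: 3·y_packaging + 5·y_solder = 64; 4·y_packaging + 1·y_solder = 40.
→ y_packaging = 8 and y_solder = 8.
Δz = y_packaging·Δb = 8 × (-3) = -24, so new z* = 2144 − 24 = 2120.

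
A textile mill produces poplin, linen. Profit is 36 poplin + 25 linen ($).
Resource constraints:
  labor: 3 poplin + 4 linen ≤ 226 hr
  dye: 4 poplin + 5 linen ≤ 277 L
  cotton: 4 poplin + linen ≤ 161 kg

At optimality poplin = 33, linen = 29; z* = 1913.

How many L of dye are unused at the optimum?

0

dye used = 4·33 + 5·29 = 277; slack = 277 − 277 = 0.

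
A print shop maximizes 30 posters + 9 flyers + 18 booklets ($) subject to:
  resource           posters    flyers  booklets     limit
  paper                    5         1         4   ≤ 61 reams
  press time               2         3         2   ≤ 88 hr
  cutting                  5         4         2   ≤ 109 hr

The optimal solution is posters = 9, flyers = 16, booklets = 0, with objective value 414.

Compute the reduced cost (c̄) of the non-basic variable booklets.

Binding: paper and cutting. Non-binding: press time (22 unused).
Since press time is not tight, its dual is 0.
Dual feasibility on the basic columns requires 5·y_paper + 5·y_cutting = 30, 1·y_paper + 4·y_cutting = 9.
→ y_paper = 5 and y_cutting = 1.
Reduced cost of booklets: c₃ − yᵀa₃ = 18 − (5·4 + 1·2) = 18 − 22 = -4.

-4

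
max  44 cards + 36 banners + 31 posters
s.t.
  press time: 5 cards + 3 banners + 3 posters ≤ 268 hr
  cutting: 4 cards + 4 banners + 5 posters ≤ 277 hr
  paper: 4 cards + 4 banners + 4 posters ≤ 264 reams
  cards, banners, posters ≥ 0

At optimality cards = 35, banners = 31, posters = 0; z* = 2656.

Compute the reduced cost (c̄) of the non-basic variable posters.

-5

Check each constraint at x*: press time 268/268 (tight); cutting 264/277 (slack 13); paper 264/264 (tight).
Slack constraints have shadow price 0 (complementary slackness).
From A_Bᵀ y = c: 5·y_press time + 4·y_paper = 44; 3·y_press time + 4·y_paper = 36.
Solving: y_press time = 4, y_paper = 6.
Reduced cost of posters: c₃ − yᵀa₃ = 31 − (4·3 + 6·4) = 31 − 36 = -5.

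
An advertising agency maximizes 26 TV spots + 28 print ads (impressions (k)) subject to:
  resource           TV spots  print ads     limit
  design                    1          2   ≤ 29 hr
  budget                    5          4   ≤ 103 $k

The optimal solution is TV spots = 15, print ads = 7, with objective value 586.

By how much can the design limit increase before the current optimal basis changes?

22.5

Binding constraints: design, budget. The basis is B = [[1,2],[5,4]] with det -6.
Per unit increase in design, x* moves by d = (-0.6667, 0.8333).
The basis stays optimal until TV spots reaches 0; allowable increase = 22.5 hr.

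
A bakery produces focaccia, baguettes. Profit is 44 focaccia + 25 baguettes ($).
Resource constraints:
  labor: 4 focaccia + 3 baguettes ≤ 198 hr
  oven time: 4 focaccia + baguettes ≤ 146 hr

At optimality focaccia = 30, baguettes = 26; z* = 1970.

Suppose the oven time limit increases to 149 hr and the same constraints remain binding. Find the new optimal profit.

1982

Check each constraint at x*: labor 198/198 (tight); oven time 146/146 (tight).
The binding rows give the dual system: 4·y_labor + 4·y_oven time = 44 and 3·y_labor + 1·y_oven time = 25.
Solving: y_labor = 7, y_oven time = 4.
Δz = y_oven time·Δb = 4 × (3) = 12, so new z* = 1970 + 12 = 1982.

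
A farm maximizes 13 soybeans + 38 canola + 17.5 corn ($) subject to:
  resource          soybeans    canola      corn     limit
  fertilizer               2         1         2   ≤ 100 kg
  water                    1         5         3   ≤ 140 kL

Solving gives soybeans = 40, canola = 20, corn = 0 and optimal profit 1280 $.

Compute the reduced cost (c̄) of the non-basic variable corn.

-9.5

At the optimum: fertilizer uses 100 of 100 (binding); water uses 140 of 140 (binding).
From A_Bᵀ y = c: 2·y_fertilizer + 1·y_water = 13; 1·y_fertilizer + 5·y_water = 38.
→ y_fertilizer = 3 and y_water = 7.
Reduced cost of corn: c₃ − yᵀa₃ = 17.5 − (3·2 + 7·3) = 17.5 − 27 = -9.5.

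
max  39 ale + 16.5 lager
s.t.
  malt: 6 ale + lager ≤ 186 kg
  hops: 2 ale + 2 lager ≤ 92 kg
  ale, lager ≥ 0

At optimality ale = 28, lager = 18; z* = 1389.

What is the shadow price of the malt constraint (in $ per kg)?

At the optimum: malt uses 186 of 186 (binding); hops uses 92 of 92 (binding).
The binding rows give the dual system: 6·y_malt + 2·y_hops = 39 and 1·y_malt + 2·y_hops = 16.5.
Solving: y_malt = 4.5, y_hops = 6.
Shadow price of malt = 4.5.

4.5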